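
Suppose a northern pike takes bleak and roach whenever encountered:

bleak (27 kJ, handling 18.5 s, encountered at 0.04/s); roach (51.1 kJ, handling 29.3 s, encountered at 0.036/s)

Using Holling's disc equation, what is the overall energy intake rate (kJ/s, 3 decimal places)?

1.045 kJ/s

R = Σλ_iE_i / (1 + Σλ_ih_i)
Numerator: 0.04×27 + 0.036×51.1 = 2.92
Denominator: 1 + 0.04×18.5 + 0.036×29.3 = 2.795
R = 2.92/2.795 = 1.045 kJ/s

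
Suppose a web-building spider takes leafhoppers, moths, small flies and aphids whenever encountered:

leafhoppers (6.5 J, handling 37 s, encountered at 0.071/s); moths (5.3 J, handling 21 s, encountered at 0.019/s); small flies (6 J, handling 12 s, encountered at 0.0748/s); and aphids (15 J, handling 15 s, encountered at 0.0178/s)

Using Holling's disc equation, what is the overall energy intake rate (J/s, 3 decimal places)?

0.246 J/s

R = Σλ_iE_i / (1 + Σλ_ih_i)
Numerator: 0.071×6.5 + 0.019×5.3 + 0.0748×6 + 0.0178×15 = 1.278
Denominator: 1 + 0.071×37 + 0.019×21 + 0.0748×12 + 0.0178×15 = 5.191
R = 1.278/5.191 = 0.2462 J/s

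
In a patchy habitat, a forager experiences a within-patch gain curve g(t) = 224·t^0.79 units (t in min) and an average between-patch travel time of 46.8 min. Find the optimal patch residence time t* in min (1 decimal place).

Optimal t* satisfies g'(t*) = g(t*)/(T + t*).
g'(t) = 0.79·224·t^-0.21. Setting 0.79·224·t^-0.21 = 224·t^0.79/(46.8+t) gives 0.79(46.8+t) = t, so 0.21·t = 0.79×46.8.
t* = 0.79×46.8/0.21 = 176.1 min.

176.1 min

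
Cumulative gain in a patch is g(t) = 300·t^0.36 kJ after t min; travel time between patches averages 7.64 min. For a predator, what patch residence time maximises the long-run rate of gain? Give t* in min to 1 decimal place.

4.3 min

By the marginal value theorem, leave when the instantaneous gain rate g'(t) equals the habitat-wide average g(t)/(T + t).
g'(t) = 0.36·300·t^-0.64. Setting 0.36·300·t^-0.64 = 300·t^0.36/(7.64+t) gives 0.36(7.64+t) = t, so 0.64·t = 0.36×7.64.
t* = 0.36×7.64/0.64 = 4.297 min.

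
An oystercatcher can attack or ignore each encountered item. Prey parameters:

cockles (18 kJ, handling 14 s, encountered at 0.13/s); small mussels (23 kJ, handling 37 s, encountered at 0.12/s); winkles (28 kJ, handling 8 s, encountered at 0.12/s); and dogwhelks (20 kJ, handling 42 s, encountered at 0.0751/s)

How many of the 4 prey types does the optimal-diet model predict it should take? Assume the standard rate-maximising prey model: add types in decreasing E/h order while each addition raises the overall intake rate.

E/h in descending order: winkles 3.5, cockles 1.29, small mussels 0.622, dogwhelks 0.476 kJ/s. The optimal diet is the largest prefix of this list for which every included type satisfies E_i/h_i > R on the types above it.
Rate on top 1: 1.714. cockles: 1.29 < 1.714 → exclude; stop.
Optimal diet: winkles — 1 of 4 types.

1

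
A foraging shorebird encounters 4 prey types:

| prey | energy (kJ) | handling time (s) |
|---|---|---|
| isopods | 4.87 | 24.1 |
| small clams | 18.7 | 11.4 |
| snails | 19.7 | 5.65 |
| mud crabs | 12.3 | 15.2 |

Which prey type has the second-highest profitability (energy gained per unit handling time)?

small clams

Profitability E/h (kJ/s): isopods = 4.87/24.1 = 0.202, small clams = 18.7/11.4 = 1.64, snails = 19.7/5.65 = 3.49, mud crabs = 12.3/15.2 = 0.809.
Ranked: snails > small clams > mud crabs > isopods.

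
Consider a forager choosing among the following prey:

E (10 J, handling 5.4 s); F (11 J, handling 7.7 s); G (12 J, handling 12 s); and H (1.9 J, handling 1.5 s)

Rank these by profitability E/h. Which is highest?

In descending order of E/h:
E: 10/5.4 = 1.85 J/s
F: 11/7.7 = 1.43 J/s
H: 1.9/1.5 = 1.27 J/s
G: 12/12 = 1 J/s

E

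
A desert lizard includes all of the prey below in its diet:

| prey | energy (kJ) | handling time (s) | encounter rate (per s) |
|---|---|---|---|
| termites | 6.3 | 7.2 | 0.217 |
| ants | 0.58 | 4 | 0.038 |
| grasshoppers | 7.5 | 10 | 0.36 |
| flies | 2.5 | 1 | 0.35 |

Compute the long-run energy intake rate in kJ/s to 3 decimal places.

0.745 kJ/s

R = Σλ_iE_i / (1 + Σλ_ih_i)
Numerator: 0.217×6.3 + 0.038×0.58 + 0.36×7.5 + 0.35×2.5 = 4.964
Denominator: 1 + 0.217×7.2 + 0.038×4 + 0.36×10 + 0.35×1 = 6.664
R = 4.964/6.664 = 0.7449 kJ/s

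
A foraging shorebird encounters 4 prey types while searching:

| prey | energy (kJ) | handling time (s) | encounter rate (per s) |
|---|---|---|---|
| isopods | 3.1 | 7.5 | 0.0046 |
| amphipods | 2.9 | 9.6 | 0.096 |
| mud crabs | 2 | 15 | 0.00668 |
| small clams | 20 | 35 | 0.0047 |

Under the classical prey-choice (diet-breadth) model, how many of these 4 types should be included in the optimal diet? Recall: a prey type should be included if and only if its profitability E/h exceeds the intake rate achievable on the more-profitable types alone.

3

Profitabilities (E/h, kJ/s): small clams 0.571, isopods 0.413, amphipods 0.302, mud crabs 0.133. Add prey in this order while the next type's profitability exceeds the intake rate on those already taken.
Rate on top 1: 0.08072. isopods: 0.413 > 0.08072 → include.
Rate on top 2: 0.09029. amphipods: 0.302 > 0.09029 → include.
Rate on top 3: 0.1823. mud crabs: 0.133 < 0.1823 → exclude; stop.
Optimal diet: small clams, isopods, amphipods — 3 of 4 types.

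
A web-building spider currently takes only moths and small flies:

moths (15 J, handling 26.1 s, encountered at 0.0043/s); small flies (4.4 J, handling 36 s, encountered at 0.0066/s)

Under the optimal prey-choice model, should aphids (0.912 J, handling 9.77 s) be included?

Yes

Intake rate on the current diet: R = (0.0043×15 + 0.0066×4.4) / (1 + 0.0043×26.1 + 0.0066×36) = 0.09354/1.35 = 0.0693 J/s.
Profitability of aphids: 0.912/9.77 = 0.09335 J/s.
0.09335 > 0.0693, so adding aphids raises the average — include it.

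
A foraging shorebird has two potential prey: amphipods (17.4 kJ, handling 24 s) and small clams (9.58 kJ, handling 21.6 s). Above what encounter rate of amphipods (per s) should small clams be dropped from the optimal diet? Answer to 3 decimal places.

0.066 per s

The zero-one rule: include small clams iff E₂/h₂ > λE₁/(1+λh₁). Equality gives the switch point.
λE₁h₂ = E₂ + λE₂h₁ ⇒ λ = E₂/(E₁h₂ − E₂h₁) = 9.58/(375.8 − 229.9) = 0.06565 per s.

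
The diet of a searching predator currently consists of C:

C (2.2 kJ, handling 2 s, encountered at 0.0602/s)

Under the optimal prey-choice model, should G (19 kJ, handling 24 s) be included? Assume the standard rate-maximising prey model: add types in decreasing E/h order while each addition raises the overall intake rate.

Yes

Current rate: (0.0602×2.2)/(1 + 0.0602×2) = 0.1182 kJ/s.
G: E/h = 19/24 = 0.7917 kJ/s.
0.7917 > 0.1182, so adding G raises the average — include it.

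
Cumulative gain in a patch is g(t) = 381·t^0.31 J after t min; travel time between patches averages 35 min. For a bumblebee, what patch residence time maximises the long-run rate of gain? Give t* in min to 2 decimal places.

15.72 min

By the marginal value theorem, leave when the instantaneous gain rate g'(t) equals the habitat-wide average g(t)/(T + t).
g'(t) = 0.31·381·t^-0.69. Setting 0.31·381·t^-0.69 = 381·t^0.31/(35+t) gives 0.31(35+t) = t, so 0.69·t = 0.31×35.
t* = 0.31×35/0.69 = 15.72 min.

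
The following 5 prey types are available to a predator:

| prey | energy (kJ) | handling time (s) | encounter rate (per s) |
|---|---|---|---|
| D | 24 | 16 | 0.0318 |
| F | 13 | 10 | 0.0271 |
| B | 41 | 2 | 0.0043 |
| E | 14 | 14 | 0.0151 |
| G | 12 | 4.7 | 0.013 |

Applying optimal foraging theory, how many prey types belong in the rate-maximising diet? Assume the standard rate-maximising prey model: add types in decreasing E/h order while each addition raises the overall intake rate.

Rank by E/h (kJ/s): B 20.5, G 2.55, D 1.5, F 1.3, E 1. Include each in turn until the next type's E/h falls below the running intake rate.
Rate on top 1: 0.1748. G: 2.55 > 0.1748 → include.
Rate on top 2: 0.3106. D: 1.5 > 0.3106 → include.
Rate on top 3: 0.694. F: 1.3 > 0.694 → include.
Rate on top 4: 0.7828. E: 1 > 0.7828 → include.
Optimal diet: B, G, D, F, E — 5 of 5 types.

5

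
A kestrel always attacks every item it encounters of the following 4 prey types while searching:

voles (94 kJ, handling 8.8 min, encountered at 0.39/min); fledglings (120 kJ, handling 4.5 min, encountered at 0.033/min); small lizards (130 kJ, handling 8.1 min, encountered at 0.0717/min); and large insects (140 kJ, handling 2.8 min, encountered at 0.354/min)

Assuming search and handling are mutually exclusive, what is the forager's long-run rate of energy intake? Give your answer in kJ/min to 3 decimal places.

16.173 kJ/min

R = Σλ_iE_i / (1 + Σλ_ih_i)
Numerator: 0.39×94 + 0.033×120 + 0.0717×130 + 0.354×140 = 99.5
Denominator: 1 + 0.39×8.8 + 0.033×4.5 + 0.0717×8.1 + 0.354×2.8 = 6.152
R = 99.5/6.152 = 16.17 kJ/min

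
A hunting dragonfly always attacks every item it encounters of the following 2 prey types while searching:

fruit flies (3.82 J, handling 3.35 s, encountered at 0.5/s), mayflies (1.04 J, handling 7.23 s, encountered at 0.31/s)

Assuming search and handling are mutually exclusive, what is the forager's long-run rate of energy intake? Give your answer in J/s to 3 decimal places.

0.454 J/s

R = Σλ_iE_i / (1 + Σλ_ih_i)
Numerator: 0.5×3.82 + 0.31×1.04 = 2.232
Denominator: 1 + 0.5×3.35 + 0.31×7.23 = 4.916
R = 2.232/4.916 = 0.4541 J/s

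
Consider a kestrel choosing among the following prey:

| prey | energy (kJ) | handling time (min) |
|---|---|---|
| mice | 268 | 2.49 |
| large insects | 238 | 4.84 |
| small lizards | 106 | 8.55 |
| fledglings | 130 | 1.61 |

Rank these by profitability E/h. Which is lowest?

small lizards

Profitability E/h (kJ/min): mice = 268/2.49 = 108, large insects = 238/4.84 = 49.2, small lizards = 106/8.55 = 12.4, fledglings = 130/1.61 = 80.7.
Ranked: mice > fledglings > large insects > small lizards.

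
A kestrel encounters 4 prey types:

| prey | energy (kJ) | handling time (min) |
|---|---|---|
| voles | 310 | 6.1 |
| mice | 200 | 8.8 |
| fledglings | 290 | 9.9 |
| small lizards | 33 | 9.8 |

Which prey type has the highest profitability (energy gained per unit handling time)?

voles

Profitability E/h (kJ/min): voles = 310/6.1 = 50.8, mice = 200/8.8 = 22.7, fledglings = 290/9.9 = 29.3, small lizards = 33/9.8 = 3.37.
Ranked: voles > fledglings > mice > small lizards.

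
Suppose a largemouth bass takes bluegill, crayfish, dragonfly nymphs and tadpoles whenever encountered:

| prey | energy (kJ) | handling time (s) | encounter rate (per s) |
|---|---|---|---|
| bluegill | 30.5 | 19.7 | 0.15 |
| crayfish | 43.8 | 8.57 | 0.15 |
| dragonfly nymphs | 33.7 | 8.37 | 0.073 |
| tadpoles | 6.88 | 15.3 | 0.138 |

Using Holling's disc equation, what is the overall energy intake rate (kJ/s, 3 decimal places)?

Energy encountered per unit search time: 0.15×30.5 + 0.15×43.8 + 0.073×33.7 + 0.138×6.88 = 14.55 kJ/s.
Handling time per unit search time: 0.15×19.7 + 0.15×8.57 + 0.073×8.37 + 0.138×15.3 = 6.963.
Rate = 14.55/(1 + 6.963) = 1.828 kJ/s.

1.828 kJ/s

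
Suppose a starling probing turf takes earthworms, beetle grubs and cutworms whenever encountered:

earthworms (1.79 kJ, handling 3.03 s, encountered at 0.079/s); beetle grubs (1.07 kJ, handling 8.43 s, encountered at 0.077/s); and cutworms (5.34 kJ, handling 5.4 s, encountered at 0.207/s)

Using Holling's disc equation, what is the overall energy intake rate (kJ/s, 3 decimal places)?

0.442 kJ/s

R = Σλ_iE_i / (1 + Σλ_ih_i)
Numerator: 0.079×1.79 + 0.077×1.07 + 0.207×5.34 = 1.329
Denominator: 1 + 0.079×3.03 + 0.077×8.43 + 0.207×5.4 = 3.006
R = 1.329/3.006 = 0.4421 kJ/s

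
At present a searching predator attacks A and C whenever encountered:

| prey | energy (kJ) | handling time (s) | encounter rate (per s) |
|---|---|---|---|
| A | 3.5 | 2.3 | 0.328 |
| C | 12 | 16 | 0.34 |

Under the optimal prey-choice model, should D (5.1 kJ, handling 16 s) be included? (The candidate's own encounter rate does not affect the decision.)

Intake rate on the current diet: R = (0.328×3.5 + 0.34×12) / (1 + 0.328×2.3 + 0.34×16) = 5.228/7.194 = 0.7267 kJ/s.
Profitability of D: 5.1/16 = 0.3187 kJ/s.
Since 0.3187 < R, time spent handling D is better spent searching.

No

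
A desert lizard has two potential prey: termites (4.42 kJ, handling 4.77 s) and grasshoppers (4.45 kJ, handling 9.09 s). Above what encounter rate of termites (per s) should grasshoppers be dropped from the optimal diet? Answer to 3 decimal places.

At the threshold, the rate on termites alone equals the profitability of grasshoppers: λ·4.42/(1 + λ·4.77) = 4.45/9.09 = 0.4895.
Rearranging, λ(4.42 − 0.4895×4.77) = 0.4895, so λ = 0.4895/2.085 = 0.2348 per s.

0.235 per s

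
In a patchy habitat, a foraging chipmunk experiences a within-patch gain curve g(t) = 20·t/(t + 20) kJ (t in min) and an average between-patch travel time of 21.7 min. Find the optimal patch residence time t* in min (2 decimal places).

Optimal t* satisfies g'(t*) = g(t*)/(T + t*).
g'(t) = 20·20/(t + 20)². Setting 20·20/(t+20)² = 20t/[(t+20)(21.7+t)] gives 20(21.7+t) = t(t+20), so t² = 20×21.7 = 434.
t* = √434 = 20.83 min.

20.83 min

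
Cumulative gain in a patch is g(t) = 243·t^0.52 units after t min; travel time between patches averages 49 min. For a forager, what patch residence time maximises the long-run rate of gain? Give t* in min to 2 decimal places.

53.08 min

Maximise g(t)/(T+t): set derivative to zero → g'(t)(T+t) = g(t).
g'(t) = 0.52·243·t^-0.48. Setting 0.52·243·t^-0.48 = 243·t^0.52/(49+t) gives 0.52(49+t) = t, so 0.48·t = 0.52×49.
t* = 0.52×49/0.48 = 53.08 min.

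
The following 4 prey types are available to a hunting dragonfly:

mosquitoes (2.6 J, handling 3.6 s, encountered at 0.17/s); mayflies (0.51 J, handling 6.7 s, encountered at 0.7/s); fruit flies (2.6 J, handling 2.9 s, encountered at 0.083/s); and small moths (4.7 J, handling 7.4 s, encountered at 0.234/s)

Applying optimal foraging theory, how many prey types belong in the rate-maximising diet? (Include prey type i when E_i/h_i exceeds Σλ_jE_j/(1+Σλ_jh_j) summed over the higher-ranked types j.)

3

Profitabilities (E/h, J/s): fruit flies 0.897, mosquitoes 0.722, small moths 0.635, mayflies 0.0761. Add prey in this order while the next type's profitability exceeds the intake rate on those already taken.
Rate on top 1: 0.1739. mosquitoes: 0.722 > 0.1739 → include.
Rate on top 2: 0.355. small moths: 0.635 > 0.355 → include.
Rate on top 3: 0.4904. mayflies: 0.0761 < 0.4904 → exclude; stop.
Optimal diet: fruit flies, mosquitoes, small moths — 3 of 4 types.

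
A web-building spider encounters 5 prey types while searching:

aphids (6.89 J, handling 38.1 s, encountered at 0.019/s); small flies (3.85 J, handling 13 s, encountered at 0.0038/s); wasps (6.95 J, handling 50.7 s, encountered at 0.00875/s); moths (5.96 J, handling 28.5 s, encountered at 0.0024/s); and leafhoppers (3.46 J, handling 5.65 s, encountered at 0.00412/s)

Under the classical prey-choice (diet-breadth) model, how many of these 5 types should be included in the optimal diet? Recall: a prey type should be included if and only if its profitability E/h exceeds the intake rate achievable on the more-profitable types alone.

5

E/h in descending order: leafhoppers 0.612, small flies 0.296, moths 0.209, aphids 0.181, wasps 0.137 J/s. The optimal diet is the largest prefix of this list for which every included type satisfies E_i/h_i > R on the types above it.
Rate on top 1: 0.01393. small flies: 0.296 > 0.01393 → include.
Rate on top 2: 0.02693. moths: 0.209 > 0.02693 → include.
Rate on top 3: 0.03785. aphids: 0.181 > 0.03785 → include.
Rate on top 4: 0.09335. wasps: 0.137 > 0.09335 → include.
Optimal diet: leafhoppers, small flies, moths, aphids, wasps — 5 of 5 types.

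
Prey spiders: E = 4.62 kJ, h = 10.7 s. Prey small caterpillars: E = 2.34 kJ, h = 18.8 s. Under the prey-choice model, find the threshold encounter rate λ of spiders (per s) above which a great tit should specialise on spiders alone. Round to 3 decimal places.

0.038 per s

At the threshold, the rate on spiders alone equals the profitability of small caterpillars: λ·4.62/(1 + λ·10.7) = 2.34/18.8 = 0.1245.
Rearranging, λ(4.62 − 0.1245×10.7) = 0.1245, so λ = 0.1245/3.288 = 0.03785 per s.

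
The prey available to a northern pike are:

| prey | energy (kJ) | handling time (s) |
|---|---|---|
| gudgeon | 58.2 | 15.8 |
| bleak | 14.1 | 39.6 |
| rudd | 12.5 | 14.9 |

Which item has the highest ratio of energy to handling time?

gudgeon

In descending order of E/h:
gudgeon: 58.2/15.8 = 3.68 kJ/s
rudd: 12.5/14.9 = 0.839 kJ/s
bleak: 14.1/39.6 = 0.356 kJ/s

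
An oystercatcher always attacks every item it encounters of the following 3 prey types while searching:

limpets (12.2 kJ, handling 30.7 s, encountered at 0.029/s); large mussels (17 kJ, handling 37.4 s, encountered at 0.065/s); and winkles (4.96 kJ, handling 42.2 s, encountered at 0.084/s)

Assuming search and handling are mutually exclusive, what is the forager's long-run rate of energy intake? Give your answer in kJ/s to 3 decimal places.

Energy encountered per unit search time: 0.029×12.2 + 0.065×17 + 0.084×4.96 = 1.875 kJ/s.
Handling time per unit search time: 0.029×30.7 + 0.065×37.4 + 0.084×42.2 = 6.866.
Rate = 1.875/(1 + 6.866) = 0.2384 kJ/s.

0.238 kJ/s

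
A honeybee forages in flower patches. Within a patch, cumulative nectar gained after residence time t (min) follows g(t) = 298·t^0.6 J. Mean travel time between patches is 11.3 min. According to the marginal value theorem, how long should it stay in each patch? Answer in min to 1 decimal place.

By the marginal value theorem, leave when the instantaneous gain rate g'(t) equals the habitat-wide average g(t)/(T + t).
g'(t) = 0.6·298·t^-0.4. Setting 0.6·298·t^-0.4 = 298·t^0.6/(11.3+t) gives 0.6(11.3+t) = t, so 0.40·t = 0.6×11.3.
t* = 0.6×11.3/0.40 = 16.95 min.

16.9 min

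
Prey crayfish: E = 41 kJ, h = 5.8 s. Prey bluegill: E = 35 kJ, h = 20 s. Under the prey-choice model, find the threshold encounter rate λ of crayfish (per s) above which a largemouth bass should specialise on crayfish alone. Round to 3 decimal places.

0.057 per s

Drop bluegill once their profitability E₂/h₂ falls below the rate achievable on crayfish alone: E₂/h₂ = λE₁/(1 + λh₁).
Solve for λ: λE₁h₂ = E₂(1 + λh₁) → λ(E₁h₂ − E₂h₁) = E₂ → λ = E₂/(E₁h₂ − E₂h₁).
λ = 35/(41×20 − 35×5.8) = 35/617 = 0.05673 per s.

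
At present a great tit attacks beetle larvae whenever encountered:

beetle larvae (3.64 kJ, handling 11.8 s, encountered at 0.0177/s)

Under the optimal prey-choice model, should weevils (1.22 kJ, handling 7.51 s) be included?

Yes

On beetle larvae alone, R = ΣλE/(1+Σλh) = 0.06443/1.209 = 0.0533 kJ/s.
weevils: E/h = 1.22/7.51 = 0.1625 kJ/s.
0.1625 > 0.0533, so adding weevils raises the average — include it.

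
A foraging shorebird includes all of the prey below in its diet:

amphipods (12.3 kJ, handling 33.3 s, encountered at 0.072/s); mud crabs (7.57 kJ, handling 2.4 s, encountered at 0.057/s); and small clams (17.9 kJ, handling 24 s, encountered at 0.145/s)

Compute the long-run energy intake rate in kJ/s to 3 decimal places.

R = (0.072×12.3 + 0.057×7.57 + 0.145×17.9) / (1 + 0.072×33.3 + 0.057×2.4 + 0.145×24) = 3.913/7.014 = 0.5578 kJ/s.

0.558 kJ/s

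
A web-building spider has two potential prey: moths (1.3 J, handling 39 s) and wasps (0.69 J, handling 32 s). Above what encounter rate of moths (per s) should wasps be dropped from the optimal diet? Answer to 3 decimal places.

0.047 per s

Drop wasps once their profitability E₂/h₂ falls below the rate achievable on moths alone: E₂/h₂ = λE₁/(1 + λh₁).
Solve for λ: λE₁h₂ = E₂(1 + λh₁) → λ(E₁h₂ − E₂h₁) = E₂ → λ = E₂/(E₁h₂ − E₂h₁).
λ = 0.69/(1.3×32 − 0.69×39) = 0.69/14.69 = 0.04697 per s.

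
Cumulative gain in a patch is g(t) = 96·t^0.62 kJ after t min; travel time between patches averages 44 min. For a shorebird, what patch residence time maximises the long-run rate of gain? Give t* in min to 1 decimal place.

Optimal t* satisfies g'(t*) = g(t*)/(T + t*).
g'(t) = 0.62·96·t^-0.38. Setting 0.62·96·t^-0.38 = 96·t^0.62/(44+t) gives 0.62(44+t) = t, so 0.38·t = 0.62×44.
t* = 0.62×44/0.38 = 71.79 min.

71.8 min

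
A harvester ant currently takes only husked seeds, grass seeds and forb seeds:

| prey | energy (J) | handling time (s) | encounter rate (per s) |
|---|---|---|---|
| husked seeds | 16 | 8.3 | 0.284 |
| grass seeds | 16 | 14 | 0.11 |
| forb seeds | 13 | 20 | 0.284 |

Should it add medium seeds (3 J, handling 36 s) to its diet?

Intake rate on the current diet: R = (0.284×16 + 0.11×16 + 0.284×13) / (1 + 0.284×8.3 + 0.11×14 + 0.284×20) = 9.996/10.58 = 0.9451 J/s.
Profitability of medium seeds: 3/36 = 0.08333 J/s.
0.08333 < 0.9451, so adding medium seeds would lower the average — exclude it.

No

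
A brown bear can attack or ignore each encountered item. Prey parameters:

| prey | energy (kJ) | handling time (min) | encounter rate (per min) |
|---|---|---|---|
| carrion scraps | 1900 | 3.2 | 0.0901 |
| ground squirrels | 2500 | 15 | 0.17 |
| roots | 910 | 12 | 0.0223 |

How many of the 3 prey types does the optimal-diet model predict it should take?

2

E/h in descending order: carrion scraps 594, ground squirrels 167, roots 75.8 kJ/min. The optimal diet is the largest prefix of this list for which every included type satisfies E_i/h_i > R on the types above it.
Rate on top 1: 132.9. ground squirrels: 167 > 132.9 → include.
Rate on top 2: 155.3. roots: 75.8 < 155.3 → exclude; stop.
Optimal diet: carrion scraps, ground squirrels — 2 of 3 types.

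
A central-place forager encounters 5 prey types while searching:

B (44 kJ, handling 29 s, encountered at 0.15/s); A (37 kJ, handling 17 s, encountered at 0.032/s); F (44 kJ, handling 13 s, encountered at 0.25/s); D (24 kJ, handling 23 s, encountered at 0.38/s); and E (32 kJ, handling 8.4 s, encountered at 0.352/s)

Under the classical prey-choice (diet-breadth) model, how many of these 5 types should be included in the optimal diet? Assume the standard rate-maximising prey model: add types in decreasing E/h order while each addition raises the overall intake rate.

Rank by E/h (kJ/s): E 3.81, F 3.38, A 2.18, B 1.52, D 1.04. Include each in turn until the next type's E/h falls below the running intake rate.
Rate on top 1: 2.847. F: 3.38 > 2.847 → include.
Rate on top 2: 3.089. A: 2.18 < 3.089 → exclude; stop.
Optimal diet: E, F — 2 of 5 types.

2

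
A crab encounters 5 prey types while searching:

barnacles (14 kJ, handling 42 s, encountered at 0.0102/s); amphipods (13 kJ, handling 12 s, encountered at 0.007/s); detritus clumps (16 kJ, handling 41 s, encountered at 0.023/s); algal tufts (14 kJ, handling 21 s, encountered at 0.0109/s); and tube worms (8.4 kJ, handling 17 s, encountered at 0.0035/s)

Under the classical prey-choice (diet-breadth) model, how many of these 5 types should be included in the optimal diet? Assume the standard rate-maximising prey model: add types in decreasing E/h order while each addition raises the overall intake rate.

5

Rank by E/h (kJ/s): amphipods 1.08, algal tufts 0.667, tube worms 0.494, detritus clumps 0.39, barnacles 0.333. Include each in turn until the next type's E/h falls below the running intake rate.
Rate on top 1: 0.08395. algal tufts: 0.667 > 0.08395 → include.
Rate on top 2: 0.1855. tube worms: 0.494 > 0.1855 → include.
Rate on top 3: 0.1989. detritus clumps: 0.39 > 0.1989 → include.
Rate on top 4: 0.2768. barnacles: 0.333 > 0.2768 → include.
Optimal diet: amphipods, algal tufts, tube worms, detritus clumps, barnacles — 5 of 5 types.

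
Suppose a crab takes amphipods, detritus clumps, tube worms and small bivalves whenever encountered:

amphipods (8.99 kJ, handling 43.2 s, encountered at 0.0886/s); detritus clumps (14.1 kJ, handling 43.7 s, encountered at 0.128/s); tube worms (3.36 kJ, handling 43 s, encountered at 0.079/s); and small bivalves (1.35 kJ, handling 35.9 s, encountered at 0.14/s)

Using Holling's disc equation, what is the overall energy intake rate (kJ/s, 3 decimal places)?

Energy encountered per unit search time: 0.0886×8.99 + 0.128×14.1 + 0.079×3.36 + 0.14×1.35 = 3.056 kJ/s.
Handling time per unit search time: 0.0886×43.2 + 0.128×43.7 + 0.079×43 + 0.14×35.9 = 17.84.
Rate = 3.056/(1 + 17.84) = 0.1622 kJ/s.

0.162 kJ/s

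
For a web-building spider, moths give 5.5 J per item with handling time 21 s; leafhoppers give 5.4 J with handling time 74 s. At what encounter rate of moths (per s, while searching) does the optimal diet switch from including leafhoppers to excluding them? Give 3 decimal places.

0.018 per s

Drop leafhoppers once their profitability E₂/h₂ falls below the rate achievable on moths alone: E₂/h₂ = λE₁/(1 + λh₁).
Solve for λ: λE₁h₂ = E₂(1 + λh₁) → λ(E₁h₂ − E₂h₁) = E₂ → λ = E₂/(E₁h₂ − E₂h₁).
λ = 5.4/(5.5×74 − 5.4×21) = 5.4/293.6 = 0.01839 per s.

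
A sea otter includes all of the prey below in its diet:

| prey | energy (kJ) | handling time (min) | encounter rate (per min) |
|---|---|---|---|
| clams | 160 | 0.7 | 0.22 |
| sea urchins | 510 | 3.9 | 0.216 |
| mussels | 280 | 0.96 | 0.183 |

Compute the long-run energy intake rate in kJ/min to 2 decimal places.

90.51 kJ/min

Energy encountered per unit search time: 0.22×160 + 0.216×510 + 0.183×280 = 196.6 kJ/min.
Handling time per unit search time: 0.22×0.7 + 0.216×3.9 + 0.183×0.96 = 1.172.
Rate = 196.6/(1 + 1.172) = 90.51 kJ/min.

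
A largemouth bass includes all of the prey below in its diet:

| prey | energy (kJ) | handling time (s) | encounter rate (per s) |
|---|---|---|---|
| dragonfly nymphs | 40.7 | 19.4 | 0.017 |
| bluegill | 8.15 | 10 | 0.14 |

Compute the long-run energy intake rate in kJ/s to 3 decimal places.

0.671 kJ/s

R = (0.017×40.7 + 0.14×8.15) / (1 + 0.017×19.4 + 0.14×10) = 1.833/2.73 = 0.6714 kJ/s.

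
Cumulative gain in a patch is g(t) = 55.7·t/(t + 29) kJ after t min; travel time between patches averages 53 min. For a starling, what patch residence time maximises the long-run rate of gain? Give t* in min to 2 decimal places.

Maximise g(t)/(T+t): set derivative to zero → g'(t)(T+t) = g(t).
g'(t) = 55.7·29/(t + 29)². Setting 55.7·29/(t+29)² = 55.7t/[(t+29)(53+t)] gives 29(53+t) = t(t+29), so t² = 29×53 = 1537.
t* = √1537 = 39.2 min.

39.20 min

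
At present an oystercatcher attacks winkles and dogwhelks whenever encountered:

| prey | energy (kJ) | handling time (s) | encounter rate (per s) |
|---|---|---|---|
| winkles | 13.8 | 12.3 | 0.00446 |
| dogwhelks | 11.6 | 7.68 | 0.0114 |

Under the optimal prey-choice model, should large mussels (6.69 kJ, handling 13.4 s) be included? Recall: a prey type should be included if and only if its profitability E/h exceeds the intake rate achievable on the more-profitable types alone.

On winkles and dogwhelks alone, R = ΣλE/(1+Σλh) = 0.1938/1.142 = 0.1696 kJ/s.
Profitability of large mussels: 6.69/13.4 = 0.4993 kJ/s.
0.4993 > 0.1696, so adding large mussels raises the average — include it.

Yes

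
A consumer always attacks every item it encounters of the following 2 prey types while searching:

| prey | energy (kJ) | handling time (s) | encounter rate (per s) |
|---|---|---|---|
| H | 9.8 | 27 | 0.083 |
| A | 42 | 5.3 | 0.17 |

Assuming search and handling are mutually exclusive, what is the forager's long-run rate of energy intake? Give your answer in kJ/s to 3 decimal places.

1.920 kJ/s

R = Σλ_iE_i / (1 + Σλ_ih_i)
Numerator: 0.083×9.8 + 0.17×42 = 7.953
Denominator: 1 + 0.083×27 + 0.17×5.3 = 4.142
R = 7.953/4.142 = 1.92 kJ/s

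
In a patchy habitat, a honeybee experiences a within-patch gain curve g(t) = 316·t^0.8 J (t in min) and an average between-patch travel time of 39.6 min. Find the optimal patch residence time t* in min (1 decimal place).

Optimal t* satisfies g'(t*) = g(t*)/(T + t*).
g'(t) = 0.8·316·t^-0.2. Setting 0.8·316·t^-0.2 = 316·t^0.8/(39.6+t) gives 0.8(39.6+t) = t, so 0.20·t = 0.8×39.6.
t* = 0.8×39.6/0.20 = 158.4 min.

158.4 min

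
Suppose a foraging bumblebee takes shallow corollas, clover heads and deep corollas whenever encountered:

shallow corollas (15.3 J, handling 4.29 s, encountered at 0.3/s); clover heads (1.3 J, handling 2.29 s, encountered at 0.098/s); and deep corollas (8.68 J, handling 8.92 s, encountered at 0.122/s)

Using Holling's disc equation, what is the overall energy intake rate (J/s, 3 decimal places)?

R = (0.3×15.3 + 0.098×1.3 + 0.122×8.68) / (1 + 0.3×4.29 + 0.098×2.29 + 0.122×8.92) = 5.776/3.6 = 1.605 J/s.

1.605 J/s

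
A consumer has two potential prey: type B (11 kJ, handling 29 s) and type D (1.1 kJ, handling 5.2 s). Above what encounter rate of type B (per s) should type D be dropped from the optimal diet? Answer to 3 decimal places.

0.043 per s

The zero-one rule: include type D iff E₂/h₂ > λE₁/(1+λh₁). Equality gives the switch point.
λE₁h₂ = E₂ + λE₂h₁ ⇒ λ = E₂/(E₁h₂ − E₂h₁) = 1.1/(57.2 − 31.9) = 0.04348 per s.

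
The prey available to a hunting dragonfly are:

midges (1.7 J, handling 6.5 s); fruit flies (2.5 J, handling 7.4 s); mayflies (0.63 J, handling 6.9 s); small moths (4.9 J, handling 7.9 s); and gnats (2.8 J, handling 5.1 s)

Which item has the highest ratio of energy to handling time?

small moths

In descending order of E/h:
small moths: 4.9/7.9 = 0.62 J/s
gnats: 2.8/5.1 = 0.549 J/s
fruit flies: 2.5/7.4 = 0.338 J/s
midges: 1.7/6.5 = 0.262 J/s
mayflies: 0.63/6.9 = 0.0913 J/s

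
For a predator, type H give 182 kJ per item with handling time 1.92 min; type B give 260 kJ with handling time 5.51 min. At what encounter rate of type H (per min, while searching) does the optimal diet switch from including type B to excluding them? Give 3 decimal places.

0.516 per min

Drop type B once their profitability E₂/h₂ falls below the rate achievable on type H alone: E₂/h₂ = λE₁/(1 + λh₁).
Solve for λ: λE₁h₂ = E₂(1 + λh₁) → λ(E₁h₂ − E₂h₁) = E₂ → λ = E₂/(E₁h₂ − E₂h₁).
λ = 260/(182×5.51 − 260×1.92) = 260/503.6 = 0.5163 per min.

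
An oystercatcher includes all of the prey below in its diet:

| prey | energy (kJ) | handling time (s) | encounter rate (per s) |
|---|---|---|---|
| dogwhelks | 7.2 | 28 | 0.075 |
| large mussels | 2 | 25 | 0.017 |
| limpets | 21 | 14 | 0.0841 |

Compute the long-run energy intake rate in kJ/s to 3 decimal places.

0.498 kJ/s

R = (0.075×7.2 + 0.017×2 + 0.0841×21) / (1 + 0.075×28 + 0.017×25 + 0.0841×14) = 2.34/4.702 = 0.4976 kJ/s.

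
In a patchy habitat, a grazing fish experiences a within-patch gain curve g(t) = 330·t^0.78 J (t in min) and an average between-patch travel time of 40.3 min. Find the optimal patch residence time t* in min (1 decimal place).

Optimal t* satisfies g'(t*) = g(t*)/(T + t*).
g'(t) = 0.78·330·t^-0.22. Setting 0.78·330·t^-0.22 = 330·t^0.78/(40.3+t) gives 0.78(40.3+t) = t, so 0.22·t = 0.78×40.3.
t* = 0.78×40.3/0.22 = 142.9 min.

142.9 min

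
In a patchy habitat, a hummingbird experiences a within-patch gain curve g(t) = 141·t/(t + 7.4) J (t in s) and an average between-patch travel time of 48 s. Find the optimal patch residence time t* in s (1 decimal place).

Maximise g(t)/(T+t): set derivative to zero → g'(t)(T+t) = g(t).
g'(t) = 141·7.4/(t + 7.4)². Setting 141·7.4/(t+7.4)² = 141t/[(t+7.4)(48+t)] gives 7.4(48+t) = t(t+7.4), so t² = 7.4×48 = 355.2.
t* = √355.2 = 18.85 s.

18.8 s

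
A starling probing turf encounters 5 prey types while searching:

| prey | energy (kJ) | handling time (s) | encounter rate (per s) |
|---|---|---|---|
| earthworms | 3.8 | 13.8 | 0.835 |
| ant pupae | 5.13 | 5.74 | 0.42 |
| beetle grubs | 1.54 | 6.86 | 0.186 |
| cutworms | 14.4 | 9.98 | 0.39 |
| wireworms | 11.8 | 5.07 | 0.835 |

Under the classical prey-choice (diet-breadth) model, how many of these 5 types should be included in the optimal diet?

1

Rank by E/h (kJ/s): wireworms 2.33, cutworms 1.44, ant pupae 0.894, earthworms 0.275, beetle grubs 0.224. Include each in turn until the next type's E/h falls below the running intake rate.
Rate on top 1: 1.883. cutworms: 1.44 < 1.883 → exclude; stop.
Optimal diet: wireworms — 1 of 5 types.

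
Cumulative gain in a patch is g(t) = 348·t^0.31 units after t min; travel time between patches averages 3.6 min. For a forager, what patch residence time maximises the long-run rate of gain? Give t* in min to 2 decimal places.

By the marginal value theorem, leave when the instantaneous gain rate g'(t) equals the habitat-wide average g(t)/(T + t).
g'(t) = 0.31·348·t^-0.69. Setting 0.31·348·t^-0.69 = 348·t^0.31/(3.6+t) gives 0.31(3.6+t) = t, so 0.69·t = 0.31×3.6.
t* = 0.31×3.6/0.69 = 1.617 min.

1.62 min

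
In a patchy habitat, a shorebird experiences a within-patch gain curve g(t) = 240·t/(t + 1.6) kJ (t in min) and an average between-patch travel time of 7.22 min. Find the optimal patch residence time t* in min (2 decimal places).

3.40 min

By the marginal value theorem, leave when the instantaneous gain rate g'(t) equals the habitat-wide average g(t)/(T + t).
g'(t) = 240·1.6/(t + 1.6)². Setting 240·1.6/(t+1.6)² = 240t/[(t+1.6)(7.22+t)] gives 1.6(7.22+t) = t(t+1.6), so t² = 1.6×7.22 = 11.55.
t* = √11.55 = 3.399 min.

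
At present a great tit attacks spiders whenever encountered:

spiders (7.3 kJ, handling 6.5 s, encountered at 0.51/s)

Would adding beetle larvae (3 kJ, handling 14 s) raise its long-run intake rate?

Current rate: (0.51×7.3)/(1 + 0.51×6.5) = 0.8628 kJ/s.
beetle larvae: E/h = 3/14 = 0.2143 kJ/s.
0.2143 < 0.8628, so adding beetle larvae would lower the average — exclude it.

No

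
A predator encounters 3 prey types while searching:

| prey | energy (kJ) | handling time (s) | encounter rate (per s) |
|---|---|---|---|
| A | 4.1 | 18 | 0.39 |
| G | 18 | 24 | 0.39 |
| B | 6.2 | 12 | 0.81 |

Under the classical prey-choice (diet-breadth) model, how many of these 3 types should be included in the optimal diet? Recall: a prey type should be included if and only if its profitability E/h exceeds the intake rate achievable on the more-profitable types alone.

1

E/h in descending order: G 0.75, B 0.517, A 0.228 kJ/s. The optimal diet is the largest prefix of this list for which every included type satisfies E_i/h_i > R on the types above it.
Rate on top 1: 0.6776. B: 0.517 < 0.6776 → exclude; stop.
Optimal diet: G — 1 of 3 types.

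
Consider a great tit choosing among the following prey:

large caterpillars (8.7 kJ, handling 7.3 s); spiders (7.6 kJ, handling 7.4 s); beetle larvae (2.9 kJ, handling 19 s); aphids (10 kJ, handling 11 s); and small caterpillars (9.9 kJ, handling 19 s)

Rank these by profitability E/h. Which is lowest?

beetle larvae

Profitability E/h (kJ/s): large caterpillars = 8.7/7.3 = 1.19, spiders = 7.6/7.4 = 1.03, beetle larvae = 2.9/19 = 0.153, aphids = 10/11 = 0.909, small caterpillars = 9.9/19 = 0.521.
Ranked: large caterpillars > spiders > aphids > small caterpillars > beetle larvae.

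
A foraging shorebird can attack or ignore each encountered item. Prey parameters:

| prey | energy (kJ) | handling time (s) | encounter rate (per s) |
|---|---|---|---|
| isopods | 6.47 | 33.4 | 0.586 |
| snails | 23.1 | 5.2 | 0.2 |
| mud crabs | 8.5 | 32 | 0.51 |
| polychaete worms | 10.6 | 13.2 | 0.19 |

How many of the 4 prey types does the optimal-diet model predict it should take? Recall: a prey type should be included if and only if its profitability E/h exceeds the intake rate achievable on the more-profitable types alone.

1

E/h in descending order: snails 4.44, polychaete worms 0.803, mud crabs 0.266, isopods 0.194 kJ/s. The optimal diet is the largest prefix of this list for which every included type satisfies E_i/h_i > R on the types above it.
Rate on top 1: 2.265. polychaete worms: 0.803 < 2.265 → exclude; stop.
Optimal diet: snails — 1 of 4 types.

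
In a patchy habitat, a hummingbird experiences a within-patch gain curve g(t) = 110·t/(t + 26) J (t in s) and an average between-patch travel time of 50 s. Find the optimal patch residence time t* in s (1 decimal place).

By the marginal value theorem, leave when the instantaneous gain rate g'(t) equals the habitat-wide average g(t)/(T + t).
g'(t) = 110·26/(t + 26)². Setting 110·26/(t+26)² = 110t/[(t+26)(50+t)] gives 26(50+t) = t(t+26), so t² = 26×50 = 1300.
t* = √1300 = 36.06 s.

36.1 s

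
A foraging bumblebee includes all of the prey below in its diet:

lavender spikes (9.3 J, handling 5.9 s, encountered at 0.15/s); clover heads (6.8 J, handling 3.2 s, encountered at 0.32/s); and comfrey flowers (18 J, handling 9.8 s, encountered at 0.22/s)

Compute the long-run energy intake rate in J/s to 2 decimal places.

1.49 J/s

R = (0.15×9.3 + 0.32×6.8 + 0.22×18) / (1 + 0.15×5.9 + 0.32×3.2 + 0.22×9.8) = 7.531/5.065 = 1.487 J/s.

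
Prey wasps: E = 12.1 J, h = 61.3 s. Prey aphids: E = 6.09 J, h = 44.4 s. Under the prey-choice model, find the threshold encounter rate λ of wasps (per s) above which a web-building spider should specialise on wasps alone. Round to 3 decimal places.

0.037 per s

Drop aphids once their profitability E₂/h₂ falls below the rate achievable on wasps alone: E₂/h₂ = λE₁/(1 + λh₁).
Solve for λ: λE₁h₂ = E₂(1 + λh₁) → λ(E₁h₂ − E₂h₁) = E₂ → λ = E₂/(E₁h₂ − E₂h₁).
λ = 6.09/(12.1×44.4 − 6.09×61.3) = 6.09/163.9 = 0.03715 per s.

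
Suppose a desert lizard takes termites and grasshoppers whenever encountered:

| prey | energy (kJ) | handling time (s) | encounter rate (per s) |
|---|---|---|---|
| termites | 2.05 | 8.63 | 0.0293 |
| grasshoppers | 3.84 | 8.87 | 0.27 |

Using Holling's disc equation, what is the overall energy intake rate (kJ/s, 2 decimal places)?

0.30 kJ/s

Energy encountered per unit search time: 0.0293×2.05 + 0.27×3.84 = 1.097 kJ/s.
Handling time per unit search time: 0.0293×8.63 + 0.27×8.87 = 2.648.
Rate = 1.097/(1 + 2.648) = 0.3007 kJ/s.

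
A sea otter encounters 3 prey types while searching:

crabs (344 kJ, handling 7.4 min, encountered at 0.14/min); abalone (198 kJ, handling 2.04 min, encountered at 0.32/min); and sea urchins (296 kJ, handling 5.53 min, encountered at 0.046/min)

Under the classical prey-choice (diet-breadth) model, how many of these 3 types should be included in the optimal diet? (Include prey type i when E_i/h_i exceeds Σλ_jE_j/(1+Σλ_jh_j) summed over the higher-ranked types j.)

3

E/h in descending order: abalone 97.1, sea urchins 53.5, crabs 46.5 kJ/min. The optimal diet is the largest prefix of this list for which every included type satisfies E_i/h_i > R on the types above it.
Rate on top 1: 38.33. sea urchins: 53.5 > 38.33 → include.
Rate on top 2: 40.36. crabs: 46.5 > 40.36 → include.
Optimal diet: abalone, sea urchins, crabs — 3 of 3 types.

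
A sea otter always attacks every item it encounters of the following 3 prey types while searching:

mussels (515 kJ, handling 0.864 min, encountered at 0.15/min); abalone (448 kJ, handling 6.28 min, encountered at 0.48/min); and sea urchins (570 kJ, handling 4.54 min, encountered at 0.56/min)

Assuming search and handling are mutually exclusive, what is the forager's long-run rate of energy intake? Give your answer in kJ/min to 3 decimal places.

Energy encountered per unit search time: 0.15×515 + 0.48×448 + 0.56×570 = 611.5 kJ/min.
Handling time per unit search time: 0.15×0.864 + 0.48×6.28 + 0.56×4.54 = 5.686.
Rate = 611.5/(1 + 5.686) = 91.45 kJ/min.

91.453 kJ/min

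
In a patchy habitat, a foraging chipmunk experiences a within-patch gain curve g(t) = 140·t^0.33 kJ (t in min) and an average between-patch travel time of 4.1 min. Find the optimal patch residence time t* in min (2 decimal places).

Maximise g(t)/(T+t): set derivative to zero → g'(t)(T+t) = g(t).
g'(t) = 0.33·140·t^-0.67. Setting 0.33·140·t^-0.67 = 140·t^0.33/(4.1+t) gives 0.33(4.1+t) = t, so 0.67·t = 0.33×4.1.
t* = 0.33×4.1/0.67 = 2.019 min.

2.02 min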